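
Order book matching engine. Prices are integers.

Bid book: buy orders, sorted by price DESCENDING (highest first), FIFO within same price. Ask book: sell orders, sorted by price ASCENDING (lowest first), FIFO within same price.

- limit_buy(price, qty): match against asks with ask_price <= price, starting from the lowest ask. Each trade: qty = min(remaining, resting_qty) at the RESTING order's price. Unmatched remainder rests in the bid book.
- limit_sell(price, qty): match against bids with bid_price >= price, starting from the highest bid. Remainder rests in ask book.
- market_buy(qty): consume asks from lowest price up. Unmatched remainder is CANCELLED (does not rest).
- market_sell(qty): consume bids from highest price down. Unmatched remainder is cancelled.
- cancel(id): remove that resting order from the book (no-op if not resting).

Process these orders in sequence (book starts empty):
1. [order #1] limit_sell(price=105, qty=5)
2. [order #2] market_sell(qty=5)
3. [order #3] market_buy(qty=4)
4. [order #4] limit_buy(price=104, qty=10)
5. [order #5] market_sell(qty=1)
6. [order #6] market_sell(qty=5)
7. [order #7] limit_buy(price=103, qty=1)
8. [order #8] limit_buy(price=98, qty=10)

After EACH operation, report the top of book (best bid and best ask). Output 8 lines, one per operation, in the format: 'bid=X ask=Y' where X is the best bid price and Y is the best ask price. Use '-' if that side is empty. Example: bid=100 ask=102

After op 1 [order #1] limit_sell(price=105, qty=5): fills=none; bids=[-] asks=[#1:5@105]
After op 2 [order #2] market_sell(qty=5): fills=none; bids=[-] asks=[#1:5@105]
After op 3 [order #3] market_buy(qty=4): fills=#3x#1:4@105; bids=[-] asks=[#1:1@105]
After op 4 [order #4] limit_buy(price=104, qty=10): fills=none; bids=[#4:10@104] asks=[#1:1@105]
After op 5 [order #5] market_sell(qty=1): fills=#4x#5:1@104; bids=[#4:9@104] asks=[#1:1@105]
After op 6 [order #6] market_sell(qty=5): fills=#4x#6:5@104; bids=[#4:4@104] asks=[#1:1@105]
After op 7 [order #7] limit_buy(price=103, qty=1): fills=none; bids=[#4:4@104 #7:1@103] asks=[#1:1@105]
After op 8 [order #8] limit_buy(price=98, qty=10): fills=none; bids=[#4:4@104 #7:1@103 #8:10@98] asks=[#1:1@105]

Answer: bid=- ask=105
bid=- ask=105
bid=- ask=105
bid=104 ask=105
bid=104 ask=105
bid=104 ask=105
bid=104 ask=105
bid=104 ask=105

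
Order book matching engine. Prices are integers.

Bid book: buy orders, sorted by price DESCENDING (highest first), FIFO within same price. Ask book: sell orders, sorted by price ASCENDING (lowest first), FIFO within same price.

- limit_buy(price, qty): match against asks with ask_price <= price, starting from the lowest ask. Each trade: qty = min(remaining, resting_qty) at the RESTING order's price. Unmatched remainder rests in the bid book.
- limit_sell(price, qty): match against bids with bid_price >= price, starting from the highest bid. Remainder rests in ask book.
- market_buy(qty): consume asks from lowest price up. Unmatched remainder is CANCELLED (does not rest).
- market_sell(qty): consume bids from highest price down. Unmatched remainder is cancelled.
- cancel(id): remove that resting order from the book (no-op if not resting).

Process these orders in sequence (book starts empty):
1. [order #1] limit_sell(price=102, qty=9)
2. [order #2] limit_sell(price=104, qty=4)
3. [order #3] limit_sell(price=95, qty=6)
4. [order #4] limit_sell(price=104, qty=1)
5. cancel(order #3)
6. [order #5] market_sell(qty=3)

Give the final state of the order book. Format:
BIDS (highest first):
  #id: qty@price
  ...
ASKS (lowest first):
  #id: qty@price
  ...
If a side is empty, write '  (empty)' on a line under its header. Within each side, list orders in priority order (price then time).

After op 1 [order #1] limit_sell(price=102, qty=9): fills=none; bids=[-] asks=[#1:9@102]
After op 2 [order #2] limit_sell(price=104, qty=4): fills=none; bids=[-] asks=[#1:9@102 #2:4@104]
After op 3 [order #3] limit_sell(price=95, qty=6): fills=none; bids=[-] asks=[#3:6@95 #1:9@102 #2:4@104]
After op 4 [order #4] limit_sell(price=104, qty=1): fills=none; bids=[-] asks=[#3:6@95 #1:9@102 #2:4@104 #4:1@104]
After op 5 cancel(order #3): fills=none; bids=[-] asks=[#1:9@102 #2:4@104 #4:1@104]
After op 6 [order #5] market_sell(qty=3): fills=none; bids=[-] asks=[#1:9@102 #2:4@104 #4:1@104]

Answer: BIDS (highest first):
  (empty)
ASKS (lowest first):
  #1: 9@102
  #2: 4@104
  #4: 1@104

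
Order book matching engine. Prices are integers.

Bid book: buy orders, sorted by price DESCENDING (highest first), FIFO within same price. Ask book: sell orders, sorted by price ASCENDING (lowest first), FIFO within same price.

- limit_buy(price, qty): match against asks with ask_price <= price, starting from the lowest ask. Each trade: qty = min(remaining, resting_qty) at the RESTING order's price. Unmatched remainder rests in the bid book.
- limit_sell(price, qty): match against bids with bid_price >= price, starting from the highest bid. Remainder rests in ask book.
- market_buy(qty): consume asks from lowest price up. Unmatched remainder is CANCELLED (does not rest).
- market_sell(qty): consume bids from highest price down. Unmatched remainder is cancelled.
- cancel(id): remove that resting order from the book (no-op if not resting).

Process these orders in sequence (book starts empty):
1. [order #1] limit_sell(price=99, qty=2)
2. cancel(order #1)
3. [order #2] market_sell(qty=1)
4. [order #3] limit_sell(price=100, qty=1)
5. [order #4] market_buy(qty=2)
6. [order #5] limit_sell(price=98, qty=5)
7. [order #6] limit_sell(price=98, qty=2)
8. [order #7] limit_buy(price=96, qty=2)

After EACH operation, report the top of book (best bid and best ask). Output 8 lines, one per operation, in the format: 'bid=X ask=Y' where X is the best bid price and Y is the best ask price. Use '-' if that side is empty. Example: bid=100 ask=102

Answer: bid=- ask=99
bid=- ask=-
bid=- ask=-
bid=- ask=100
bid=- ask=-
bid=- ask=98
bid=- ask=98
bid=96 ask=98

Derivation:
After op 1 [order #1] limit_sell(price=99, qty=2): fills=none; bids=[-] asks=[#1:2@99]
After op 2 cancel(order #1): fills=none; bids=[-] asks=[-]
After op 3 [order #2] market_sell(qty=1): fills=none; bids=[-] asks=[-]
After op 4 [order #3] limit_sell(price=100, qty=1): fills=none; bids=[-] asks=[#3:1@100]
After op 5 [order #4] market_buy(qty=2): fills=#4x#3:1@100; bids=[-] asks=[-]
After op 6 [order #5] limit_sell(price=98, qty=5): fills=none; bids=[-] asks=[#5:5@98]
After op 7 [order #6] limit_sell(price=98, qty=2): fills=none; bids=[-] asks=[#5:5@98 #6:2@98]
After op 8 [order #7] limit_buy(price=96, qty=2): fills=none; bids=[#7:2@96] asks=[#5:5@98 #6:2@98]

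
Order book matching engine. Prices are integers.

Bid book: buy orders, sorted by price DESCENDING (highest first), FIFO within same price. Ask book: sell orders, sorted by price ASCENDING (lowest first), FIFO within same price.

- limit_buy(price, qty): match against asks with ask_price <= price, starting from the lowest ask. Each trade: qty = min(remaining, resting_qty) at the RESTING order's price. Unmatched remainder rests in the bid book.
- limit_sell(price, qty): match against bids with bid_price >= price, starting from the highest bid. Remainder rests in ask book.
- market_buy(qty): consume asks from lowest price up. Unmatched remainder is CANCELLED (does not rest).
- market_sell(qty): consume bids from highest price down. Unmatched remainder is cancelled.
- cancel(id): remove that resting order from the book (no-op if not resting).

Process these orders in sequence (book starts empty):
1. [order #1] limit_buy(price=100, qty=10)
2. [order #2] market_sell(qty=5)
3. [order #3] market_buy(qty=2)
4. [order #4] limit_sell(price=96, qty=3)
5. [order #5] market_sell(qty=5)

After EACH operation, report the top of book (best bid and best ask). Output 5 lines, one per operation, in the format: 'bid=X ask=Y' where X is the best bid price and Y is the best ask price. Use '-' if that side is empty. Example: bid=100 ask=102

After op 1 [order #1] limit_buy(price=100, qty=10): fills=none; bids=[#1:10@100] asks=[-]
After op 2 [order #2] market_sell(qty=5): fills=#1x#2:5@100; bids=[#1:5@100] asks=[-]
After op 3 [order #3] market_buy(qty=2): fills=none; bids=[#1:5@100] asks=[-]
After op 4 [order #4] limit_sell(price=96, qty=3): fills=#1x#4:3@100; bids=[#1:2@100] asks=[-]
After op 5 [order #5] market_sell(qty=5): fills=#1x#5:2@100; bids=[-] asks=[-]

Answer: bid=100 ask=-
bid=100 ask=-
bid=100 ask=-
bid=100 ask=-
bid=- ask=-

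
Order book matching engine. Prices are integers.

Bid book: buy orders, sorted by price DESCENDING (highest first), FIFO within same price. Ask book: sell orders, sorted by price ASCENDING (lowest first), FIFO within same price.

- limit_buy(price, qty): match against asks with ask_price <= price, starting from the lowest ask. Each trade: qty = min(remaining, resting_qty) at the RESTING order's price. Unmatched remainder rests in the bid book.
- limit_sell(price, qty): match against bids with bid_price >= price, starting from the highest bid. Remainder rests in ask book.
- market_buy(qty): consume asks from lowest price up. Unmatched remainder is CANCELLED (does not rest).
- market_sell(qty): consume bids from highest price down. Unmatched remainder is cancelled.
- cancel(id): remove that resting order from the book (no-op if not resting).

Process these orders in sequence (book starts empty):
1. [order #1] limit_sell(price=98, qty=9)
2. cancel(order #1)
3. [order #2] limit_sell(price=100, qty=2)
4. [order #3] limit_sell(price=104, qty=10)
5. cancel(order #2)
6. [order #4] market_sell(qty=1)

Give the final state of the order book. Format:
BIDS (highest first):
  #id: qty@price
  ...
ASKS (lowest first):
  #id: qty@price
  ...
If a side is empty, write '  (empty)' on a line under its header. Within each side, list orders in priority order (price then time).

After op 1 [order #1] limit_sell(price=98, qty=9): fills=none; bids=[-] asks=[#1:9@98]
After op 2 cancel(order #1): fills=none; bids=[-] asks=[-]
After op 3 [order #2] limit_sell(price=100, qty=2): fills=none; bids=[-] asks=[#2:2@100]
After op 4 [order #3] limit_sell(price=104, qty=10): fills=none; bids=[-] asks=[#2:2@100 #3:10@104]
After op 5 cancel(order #2): fills=none; bids=[-] asks=[#3:10@104]
After op 6 [order #4] market_sell(qty=1): fills=none; bids=[-] asks=[#3:10@104]

Answer: BIDS (highest first):
  (empty)
ASKS (lowest first):
  #3: 10@104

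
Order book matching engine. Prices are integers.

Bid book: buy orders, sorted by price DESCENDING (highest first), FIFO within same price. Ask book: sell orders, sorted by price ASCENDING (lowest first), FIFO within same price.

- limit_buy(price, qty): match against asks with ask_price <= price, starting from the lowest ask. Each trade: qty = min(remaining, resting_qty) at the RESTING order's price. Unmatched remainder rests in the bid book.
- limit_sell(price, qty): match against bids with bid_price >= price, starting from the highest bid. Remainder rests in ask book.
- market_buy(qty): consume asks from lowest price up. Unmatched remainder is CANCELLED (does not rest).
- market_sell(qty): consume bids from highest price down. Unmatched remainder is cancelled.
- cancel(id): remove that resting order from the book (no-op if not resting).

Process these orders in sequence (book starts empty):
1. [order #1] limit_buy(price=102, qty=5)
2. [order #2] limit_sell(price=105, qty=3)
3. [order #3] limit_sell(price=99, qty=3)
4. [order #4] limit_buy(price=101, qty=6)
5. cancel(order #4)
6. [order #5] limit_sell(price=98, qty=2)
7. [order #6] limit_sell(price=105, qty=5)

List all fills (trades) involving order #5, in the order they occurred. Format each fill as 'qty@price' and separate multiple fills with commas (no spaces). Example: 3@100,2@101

Answer: 2@102

Derivation:
After op 1 [order #1] limit_buy(price=102, qty=5): fills=none; bids=[#1:5@102] asks=[-]
After op 2 [order #2] limit_sell(price=105, qty=3): fills=none; bids=[#1:5@102] asks=[#2:3@105]
After op 3 [order #3] limit_sell(price=99, qty=3): fills=#1x#3:3@102; bids=[#1:2@102] asks=[#2:3@105]
After op 4 [order #4] limit_buy(price=101, qty=6): fills=none; bids=[#1:2@102 #4:6@101] asks=[#2:3@105]
After op 5 cancel(order #4): fills=none; bids=[#1:2@102] asks=[#2:3@105]
After op 6 [order #5] limit_sell(price=98, qty=2): fills=#1x#5:2@102; bids=[-] asks=[#2:3@105]
After op 7 [order #6] limit_sell(price=105, qty=5): fills=none; bids=[-] asks=[#2:3@105 #6:5@105]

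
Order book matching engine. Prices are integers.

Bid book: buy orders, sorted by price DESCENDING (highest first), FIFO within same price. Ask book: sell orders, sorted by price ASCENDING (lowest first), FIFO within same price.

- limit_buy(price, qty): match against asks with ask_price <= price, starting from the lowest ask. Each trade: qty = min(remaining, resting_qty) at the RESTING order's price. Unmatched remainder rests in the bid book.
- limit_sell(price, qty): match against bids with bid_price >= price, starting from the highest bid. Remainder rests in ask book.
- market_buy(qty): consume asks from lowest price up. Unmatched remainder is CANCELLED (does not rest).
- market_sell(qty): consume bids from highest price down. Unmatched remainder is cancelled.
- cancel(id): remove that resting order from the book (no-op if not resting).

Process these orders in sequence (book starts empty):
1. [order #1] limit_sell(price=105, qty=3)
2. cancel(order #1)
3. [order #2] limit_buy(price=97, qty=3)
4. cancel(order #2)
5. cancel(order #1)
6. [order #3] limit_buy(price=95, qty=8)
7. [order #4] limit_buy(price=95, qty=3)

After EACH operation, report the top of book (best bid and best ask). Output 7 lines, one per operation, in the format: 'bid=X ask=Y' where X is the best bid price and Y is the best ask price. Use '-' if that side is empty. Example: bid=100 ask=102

After op 1 [order #1] limit_sell(price=105, qty=3): fills=none; bids=[-] asks=[#1:3@105]
After op 2 cancel(order #1): fills=none; bids=[-] asks=[-]
After op 3 [order #2] limit_buy(price=97, qty=3): fills=none; bids=[#2:3@97] asks=[-]
After op 4 cancel(order #2): fills=none; bids=[-] asks=[-]
After op 5 cancel(order #1): fills=none; bids=[-] asks=[-]
After op 6 [order #3] limit_buy(price=95, qty=8): fills=none; bids=[#3:8@95] asks=[-]
After op 7 [order #4] limit_buy(price=95, qty=3): fills=none; bids=[#3:8@95 #4:3@95] asks=[-]

Answer: bid=- ask=105
bid=- ask=-
bid=97 ask=-
bid=- ask=-
bid=- ask=-
bid=95 ask=-
bid=95 ask=-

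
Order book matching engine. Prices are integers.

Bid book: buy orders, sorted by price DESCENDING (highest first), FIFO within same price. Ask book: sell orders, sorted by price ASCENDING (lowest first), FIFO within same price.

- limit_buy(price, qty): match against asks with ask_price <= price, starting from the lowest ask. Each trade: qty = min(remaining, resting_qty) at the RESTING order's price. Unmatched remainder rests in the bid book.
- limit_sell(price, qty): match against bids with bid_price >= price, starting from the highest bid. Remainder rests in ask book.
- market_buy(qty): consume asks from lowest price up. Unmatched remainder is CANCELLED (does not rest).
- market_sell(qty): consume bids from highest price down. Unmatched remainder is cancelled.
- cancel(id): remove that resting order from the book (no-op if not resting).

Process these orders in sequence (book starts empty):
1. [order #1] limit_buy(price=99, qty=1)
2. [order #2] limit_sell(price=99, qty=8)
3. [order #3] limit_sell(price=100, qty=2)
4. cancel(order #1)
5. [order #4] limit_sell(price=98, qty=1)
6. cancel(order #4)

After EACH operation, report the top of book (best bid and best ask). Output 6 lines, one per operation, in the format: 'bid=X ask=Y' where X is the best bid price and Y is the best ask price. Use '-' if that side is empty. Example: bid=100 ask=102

After op 1 [order #1] limit_buy(price=99, qty=1): fills=none; bids=[#1:1@99] asks=[-]
After op 2 [order #2] limit_sell(price=99, qty=8): fills=#1x#2:1@99; bids=[-] asks=[#2:7@99]
After op 3 [order #3] limit_sell(price=100, qty=2): fills=none; bids=[-] asks=[#2:7@99 #3:2@100]
After op 4 cancel(order #1): fills=none; bids=[-] asks=[#2:7@99 #3:2@100]
After op 5 [order #4] limit_sell(price=98, qty=1): fills=none; bids=[-] asks=[#4:1@98 #2:7@99 #3:2@100]
After op 6 cancel(order #4): fills=none; bids=[-] asks=[#2:7@99 #3:2@100]

Answer: bid=99 ask=-
bid=- ask=99
bid=- ask=99
bid=- ask=99
bid=- ask=98
bid=- ask=99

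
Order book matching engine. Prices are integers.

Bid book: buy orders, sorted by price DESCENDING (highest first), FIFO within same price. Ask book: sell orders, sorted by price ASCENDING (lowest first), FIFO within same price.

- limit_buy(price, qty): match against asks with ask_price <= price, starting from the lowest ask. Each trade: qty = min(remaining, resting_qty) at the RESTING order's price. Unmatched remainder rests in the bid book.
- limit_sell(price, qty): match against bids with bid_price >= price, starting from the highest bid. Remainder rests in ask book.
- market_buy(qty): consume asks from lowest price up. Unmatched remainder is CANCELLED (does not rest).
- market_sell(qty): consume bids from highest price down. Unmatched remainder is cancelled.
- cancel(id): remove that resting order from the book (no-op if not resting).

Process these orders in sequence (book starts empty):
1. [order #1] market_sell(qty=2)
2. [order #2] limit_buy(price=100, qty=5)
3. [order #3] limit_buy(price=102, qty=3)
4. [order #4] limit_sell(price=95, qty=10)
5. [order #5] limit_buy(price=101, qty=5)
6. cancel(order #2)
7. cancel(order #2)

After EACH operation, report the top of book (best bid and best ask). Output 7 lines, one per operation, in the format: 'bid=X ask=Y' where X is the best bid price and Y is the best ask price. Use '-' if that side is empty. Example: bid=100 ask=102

Answer: bid=- ask=-
bid=100 ask=-
bid=102 ask=-
bid=- ask=95
bid=101 ask=-
bid=101 ask=-
bid=101 ask=-

Derivation:
After op 1 [order #1] market_sell(qty=2): fills=none; bids=[-] asks=[-]
After op 2 [order #2] limit_buy(price=100, qty=5): fills=none; bids=[#2:5@100] asks=[-]
After op 3 [order #3] limit_buy(price=102, qty=3): fills=none; bids=[#3:3@102 #2:5@100] asks=[-]
After op 4 [order #4] limit_sell(price=95, qty=10): fills=#3x#4:3@102 #2x#4:5@100; bids=[-] asks=[#4:2@95]
After op 5 [order #5] limit_buy(price=101, qty=5): fills=#5x#4:2@95; bids=[#5:3@101] asks=[-]
After op 6 cancel(order #2): fills=none; bids=[#5:3@101] asks=[-]
After op 7 cancel(order #2): fills=none; bids=[#5:3@101] asks=[-]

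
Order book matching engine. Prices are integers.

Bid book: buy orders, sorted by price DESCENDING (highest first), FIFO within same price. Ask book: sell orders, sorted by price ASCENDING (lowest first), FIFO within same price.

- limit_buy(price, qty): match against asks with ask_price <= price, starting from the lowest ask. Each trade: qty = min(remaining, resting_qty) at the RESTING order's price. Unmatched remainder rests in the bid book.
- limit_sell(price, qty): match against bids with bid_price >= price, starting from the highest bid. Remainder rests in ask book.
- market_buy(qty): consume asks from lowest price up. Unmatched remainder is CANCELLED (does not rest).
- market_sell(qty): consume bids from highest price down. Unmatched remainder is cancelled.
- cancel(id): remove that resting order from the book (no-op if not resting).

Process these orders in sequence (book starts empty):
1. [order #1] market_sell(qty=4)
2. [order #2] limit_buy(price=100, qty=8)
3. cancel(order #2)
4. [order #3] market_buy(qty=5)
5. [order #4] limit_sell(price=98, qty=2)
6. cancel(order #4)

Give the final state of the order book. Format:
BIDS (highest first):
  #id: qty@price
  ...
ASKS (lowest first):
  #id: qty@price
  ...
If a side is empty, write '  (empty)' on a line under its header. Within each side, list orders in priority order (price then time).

Answer: BIDS (highest first):
  (empty)
ASKS (lowest first):
  (empty)

Derivation:
After op 1 [order #1] market_sell(qty=4): fills=none; bids=[-] asks=[-]
After op 2 [order #2] limit_buy(price=100, qty=8): fills=none; bids=[#2:8@100] asks=[-]
After op 3 cancel(order #2): fills=none; bids=[-] asks=[-]
After op 4 [order #3] market_buy(qty=5): fills=none; bids=[-] asks=[-]
After op 5 [order #4] limit_sell(price=98, qty=2): fills=none; bids=[-] asks=[#4:2@98]
After op 6 cancel(order #4): fills=none; bids=[-] asks=[-]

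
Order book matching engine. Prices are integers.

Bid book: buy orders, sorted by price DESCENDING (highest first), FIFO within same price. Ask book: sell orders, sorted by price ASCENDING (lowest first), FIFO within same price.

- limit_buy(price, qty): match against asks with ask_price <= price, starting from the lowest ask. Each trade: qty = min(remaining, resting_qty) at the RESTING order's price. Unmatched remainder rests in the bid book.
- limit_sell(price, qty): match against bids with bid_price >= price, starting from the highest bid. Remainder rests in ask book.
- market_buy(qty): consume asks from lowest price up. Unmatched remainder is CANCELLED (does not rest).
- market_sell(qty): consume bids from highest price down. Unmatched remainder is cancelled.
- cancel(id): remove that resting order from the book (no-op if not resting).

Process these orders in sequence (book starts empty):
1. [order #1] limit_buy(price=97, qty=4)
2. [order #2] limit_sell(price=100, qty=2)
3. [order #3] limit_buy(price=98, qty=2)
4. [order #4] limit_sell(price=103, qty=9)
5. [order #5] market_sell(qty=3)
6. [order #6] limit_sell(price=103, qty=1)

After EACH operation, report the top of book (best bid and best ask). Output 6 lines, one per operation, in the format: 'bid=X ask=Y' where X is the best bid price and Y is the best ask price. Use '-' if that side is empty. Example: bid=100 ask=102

Answer: bid=97 ask=-
bid=97 ask=100
bid=98 ask=100
bid=98 ask=100
bid=97 ask=100
bid=97 ask=100

Derivation:
After op 1 [order #1] limit_buy(price=97, qty=4): fills=none; bids=[#1:4@97] asks=[-]
After op 2 [order #2] limit_sell(price=100, qty=2): fills=none; bids=[#1:4@97] asks=[#2:2@100]
After op 3 [order #3] limit_buy(price=98, qty=2): fills=none; bids=[#3:2@98 #1:4@97] asks=[#2:2@100]
After op 4 [order #4] limit_sell(price=103, qty=9): fills=none; bids=[#3:2@98 #1:4@97] asks=[#2:2@100 #4:9@103]
After op 5 [order #5] market_sell(qty=3): fills=#3x#5:2@98 #1x#5:1@97; bids=[#1:3@97] asks=[#2:2@100 #4:9@103]
After op 6 [order #6] limit_sell(price=103, qty=1): fills=none; bids=[#1:3@97] asks=[#2:2@100 #4:9@103 #6:1@103]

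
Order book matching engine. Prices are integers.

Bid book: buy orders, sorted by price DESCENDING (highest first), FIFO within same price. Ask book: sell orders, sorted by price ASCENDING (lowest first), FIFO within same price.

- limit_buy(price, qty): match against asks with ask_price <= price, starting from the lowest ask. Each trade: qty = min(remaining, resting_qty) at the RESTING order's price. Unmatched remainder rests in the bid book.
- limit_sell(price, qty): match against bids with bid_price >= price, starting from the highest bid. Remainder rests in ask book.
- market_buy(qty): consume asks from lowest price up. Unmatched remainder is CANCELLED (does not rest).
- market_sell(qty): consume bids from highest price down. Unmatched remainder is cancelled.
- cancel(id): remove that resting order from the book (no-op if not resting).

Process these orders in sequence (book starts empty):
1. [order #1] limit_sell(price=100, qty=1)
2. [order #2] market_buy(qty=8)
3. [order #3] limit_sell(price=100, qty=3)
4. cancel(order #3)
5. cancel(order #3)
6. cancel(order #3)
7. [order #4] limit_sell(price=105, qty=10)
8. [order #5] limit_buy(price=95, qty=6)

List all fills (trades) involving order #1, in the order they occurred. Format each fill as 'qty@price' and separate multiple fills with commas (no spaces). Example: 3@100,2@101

After op 1 [order #1] limit_sell(price=100, qty=1): fills=none; bids=[-] asks=[#1:1@100]
After op 2 [order #2] market_buy(qty=8): fills=#2x#1:1@100; bids=[-] asks=[-]
After op 3 [order #3] limit_sell(price=100, qty=3): fills=none; bids=[-] asks=[#3:3@100]
After op 4 cancel(order #3): fills=none; bids=[-] asks=[-]
After op 5 cancel(order #3): fills=none; bids=[-] asks=[-]
After op 6 cancel(order #3): fills=none; bids=[-] asks=[-]
After op 7 [order #4] limit_sell(price=105, qty=10): fills=none; bids=[-] asks=[#4:10@105]
After op 8 [order #5] limit_buy(price=95, qty=6): fills=none; bids=[#5:6@95] asks=[#4:10@105]

Answer: 1@100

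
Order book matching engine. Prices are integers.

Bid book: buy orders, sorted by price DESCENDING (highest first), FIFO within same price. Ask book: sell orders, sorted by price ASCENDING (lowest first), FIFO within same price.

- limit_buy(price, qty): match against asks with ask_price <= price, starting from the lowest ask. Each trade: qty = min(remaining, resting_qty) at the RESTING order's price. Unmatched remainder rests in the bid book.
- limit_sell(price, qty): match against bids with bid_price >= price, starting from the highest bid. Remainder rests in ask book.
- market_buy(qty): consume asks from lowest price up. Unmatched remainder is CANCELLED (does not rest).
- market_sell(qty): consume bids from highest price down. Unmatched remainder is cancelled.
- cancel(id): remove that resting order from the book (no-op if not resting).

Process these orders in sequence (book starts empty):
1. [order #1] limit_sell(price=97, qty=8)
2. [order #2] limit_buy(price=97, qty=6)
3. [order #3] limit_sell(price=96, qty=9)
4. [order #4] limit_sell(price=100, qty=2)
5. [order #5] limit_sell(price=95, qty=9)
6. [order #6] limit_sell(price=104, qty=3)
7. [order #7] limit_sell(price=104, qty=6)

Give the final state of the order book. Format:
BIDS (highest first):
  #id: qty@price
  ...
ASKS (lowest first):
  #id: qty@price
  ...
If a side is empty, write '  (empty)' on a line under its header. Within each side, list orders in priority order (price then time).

Answer: BIDS (highest first):
  (empty)
ASKS (lowest first):
  #5: 9@95
  #3: 9@96
  #1: 2@97
  #4: 2@100
  #6: 3@104
  #7: 6@104

Derivation:
After op 1 [order #1] limit_sell(price=97, qty=8): fills=none; bids=[-] asks=[#1:8@97]
After op 2 [order #2] limit_buy(price=97, qty=6): fills=#2x#1:6@97; bids=[-] asks=[#1:2@97]
After op 3 [order #3] limit_sell(price=96, qty=9): fills=none; bids=[-] asks=[#3:9@96 #1:2@97]
After op 4 [order #4] limit_sell(price=100, qty=2): fills=none; bids=[-] asks=[#3:9@96 #1:2@97 #4:2@100]
After op 5 [order #5] limit_sell(price=95, qty=9): fills=none; bids=[-] asks=[#5:9@95 #3:9@96 #1:2@97 #4:2@100]
After op 6 [order #6] limit_sell(price=104, qty=3): fills=none; bids=[-] asks=[#5:9@95 #3:9@96 #1:2@97 #4:2@100 #6:3@104]
After op 7 [order #7] limit_sell(price=104, qty=6): fills=none; bids=[-] asks=[#5:9@95 #3:9@96 #1:2@97 #4:2@100 #6:3@104 #7:6@104]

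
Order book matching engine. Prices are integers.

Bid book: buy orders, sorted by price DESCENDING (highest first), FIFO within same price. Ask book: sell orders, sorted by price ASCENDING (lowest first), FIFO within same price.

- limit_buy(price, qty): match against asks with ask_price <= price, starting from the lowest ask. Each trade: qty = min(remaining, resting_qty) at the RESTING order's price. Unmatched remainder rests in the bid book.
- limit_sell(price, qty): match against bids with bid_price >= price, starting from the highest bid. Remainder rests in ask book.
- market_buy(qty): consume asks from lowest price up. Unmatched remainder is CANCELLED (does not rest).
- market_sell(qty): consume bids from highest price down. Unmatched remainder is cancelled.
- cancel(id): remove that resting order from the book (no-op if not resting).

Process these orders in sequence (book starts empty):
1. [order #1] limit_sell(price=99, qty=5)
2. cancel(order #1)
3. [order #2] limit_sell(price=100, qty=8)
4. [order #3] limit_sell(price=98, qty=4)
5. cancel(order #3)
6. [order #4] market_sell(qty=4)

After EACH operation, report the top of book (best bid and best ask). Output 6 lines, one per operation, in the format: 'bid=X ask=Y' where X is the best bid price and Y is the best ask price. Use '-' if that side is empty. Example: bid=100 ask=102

Answer: bid=- ask=99
bid=- ask=-
bid=- ask=100
bid=- ask=98
bid=- ask=100
bid=- ask=100

Derivation:
After op 1 [order #1] limit_sell(price=99, qty=5): fills=none; bids=[-] asks=[#1:5@99]
After op 2 cancel(order #1): fills=none; bids=[-] asks=[-]
After op 3 [order #2] limit_sell(price=100, qty=8): fills=none; bids=[-] asks=[#2:8@100]
After op 4 [order #3] limit_sell(price=98, qty=4): fills=none; bids=[-] asks=[#3:4@98 #2:8@100]
After op 5 cancel(order #3): fills=none; bids=[-] asks=[#2:8@100]
After op 6 [order #4] market_sell(qty=4): fills=none; bids=[-] asks=[#2:8@100]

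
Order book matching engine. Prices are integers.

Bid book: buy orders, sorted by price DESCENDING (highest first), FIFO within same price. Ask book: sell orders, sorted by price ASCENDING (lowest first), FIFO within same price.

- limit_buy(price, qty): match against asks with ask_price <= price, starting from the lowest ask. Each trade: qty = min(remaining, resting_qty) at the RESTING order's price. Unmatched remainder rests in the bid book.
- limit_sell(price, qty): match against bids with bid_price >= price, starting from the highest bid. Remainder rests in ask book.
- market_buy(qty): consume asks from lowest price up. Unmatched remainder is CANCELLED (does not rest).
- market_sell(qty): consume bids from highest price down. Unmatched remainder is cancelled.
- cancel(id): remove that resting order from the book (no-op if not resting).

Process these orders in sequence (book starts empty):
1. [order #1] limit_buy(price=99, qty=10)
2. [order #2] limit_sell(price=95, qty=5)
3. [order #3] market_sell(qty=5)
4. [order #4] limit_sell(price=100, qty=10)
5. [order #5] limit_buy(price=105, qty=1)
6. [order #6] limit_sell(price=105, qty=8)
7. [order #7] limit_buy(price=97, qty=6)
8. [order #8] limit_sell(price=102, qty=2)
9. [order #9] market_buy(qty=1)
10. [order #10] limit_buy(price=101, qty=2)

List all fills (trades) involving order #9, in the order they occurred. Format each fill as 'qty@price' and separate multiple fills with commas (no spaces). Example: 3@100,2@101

After op 1 [order #1] limit_buy(price=99, qty=10): fills=none; bids=[#1:10@99] asks=[-]
After op 2 [order #2] limit_sell(price=95, qty=5): fills=#1x#2:5@99; bids=[#1:5@99] asks=[-]
After op 3 [order #3] market_sell(qty=5): fills=#1x#3:5@99; bids=[-] asks=[-]
After op 4 [order #4] limit_sell(price=100, qty=10): fills=none; bids=[-] asks=[#4:10@100]
After op 5 [order #5] limit_buy(price=105, qty=1): fills=#5x#4:1@100; bids=[-] asks=[#4:9@100]
After op 6 [order #6] limit_sell(price=105, qty=8): fills=none; bids=[-] asks=[#4:9@100 #6:8@105]
After op 7 [order #7] limit_buy(price=97, qty=6): fills=none; bids=[#7:6@97] asks=[#4:9@100 #6:8@105]
After op 8 [order #8] limit_sell(price=102, qty=2): fills=none; bids=[#7:6@97] asks=[#4:9@100 #8:2@102 #6:8@105]
After op 9 [order #9] market_buy(qty=1): fills=#9x#4:1@100; bids=[#7:6@97] asks=[#4:8@100 #8:2@102 #6:8@105]
After op 10 [order #10] limit_buy(price=101, qty=2): fills=#10x#4:2@100; bids=[#7:6@97] asks=[#4:6@100 #8:2@102 #6:8@105]

Answer: 1@100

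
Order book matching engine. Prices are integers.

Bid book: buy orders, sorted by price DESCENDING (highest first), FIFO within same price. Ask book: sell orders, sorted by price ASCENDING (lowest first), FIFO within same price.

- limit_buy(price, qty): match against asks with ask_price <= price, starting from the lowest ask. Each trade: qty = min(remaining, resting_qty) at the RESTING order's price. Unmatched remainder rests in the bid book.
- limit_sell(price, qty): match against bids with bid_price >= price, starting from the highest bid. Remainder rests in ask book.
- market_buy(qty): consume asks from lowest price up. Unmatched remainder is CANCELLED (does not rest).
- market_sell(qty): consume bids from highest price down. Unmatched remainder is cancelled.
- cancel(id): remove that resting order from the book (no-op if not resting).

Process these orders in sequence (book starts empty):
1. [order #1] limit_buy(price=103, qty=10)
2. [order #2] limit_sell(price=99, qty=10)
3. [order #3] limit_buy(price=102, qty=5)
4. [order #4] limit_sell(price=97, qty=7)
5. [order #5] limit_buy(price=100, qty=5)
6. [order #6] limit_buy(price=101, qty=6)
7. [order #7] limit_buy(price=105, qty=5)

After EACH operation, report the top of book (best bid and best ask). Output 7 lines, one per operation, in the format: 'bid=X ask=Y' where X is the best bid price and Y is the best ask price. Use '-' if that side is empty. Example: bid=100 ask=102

After op 1 [order #1] limit_buy(price=103, qty=10): fills=none; bids=[#1:10@103] asks=[-]
After op 2 [order #2] limit_sell(price=99, qty=10): fills=#1x#2:10@103; bids=[-] asks=[-]
After op 3 [order #3] limit_buy(price=102, qty=5): fills=none; bids=[#3:5@102] asks=[-]
After op 4 [order #4] limit_sell(price=97, qty=7): fills=#3x#4:5@102; bids=[-] asks=[#4:2@97]
After op 5 [order #5] limit_buy(price=100, qty=5): fills=#5x#4:2@97; bids=[#5:3@100] asks=[-]
After op 6 [order #6] limit_buy(price=101, qty=6): fills=none; bids=[#6:6@101 #5:3@100] asks=[-]
After op 7 [order #7] limit_buy(price=105, qty=5): fills=none; bids=[#7:5@105 #6:6@101 #5:3@100] asks=[-]

Answer: bid=103 ask=-
bid=- ask=-
bid=102 ask=-
bid=- ask=97
bid=100 ask=-
bid=101 ask=-
bid=105 ask=-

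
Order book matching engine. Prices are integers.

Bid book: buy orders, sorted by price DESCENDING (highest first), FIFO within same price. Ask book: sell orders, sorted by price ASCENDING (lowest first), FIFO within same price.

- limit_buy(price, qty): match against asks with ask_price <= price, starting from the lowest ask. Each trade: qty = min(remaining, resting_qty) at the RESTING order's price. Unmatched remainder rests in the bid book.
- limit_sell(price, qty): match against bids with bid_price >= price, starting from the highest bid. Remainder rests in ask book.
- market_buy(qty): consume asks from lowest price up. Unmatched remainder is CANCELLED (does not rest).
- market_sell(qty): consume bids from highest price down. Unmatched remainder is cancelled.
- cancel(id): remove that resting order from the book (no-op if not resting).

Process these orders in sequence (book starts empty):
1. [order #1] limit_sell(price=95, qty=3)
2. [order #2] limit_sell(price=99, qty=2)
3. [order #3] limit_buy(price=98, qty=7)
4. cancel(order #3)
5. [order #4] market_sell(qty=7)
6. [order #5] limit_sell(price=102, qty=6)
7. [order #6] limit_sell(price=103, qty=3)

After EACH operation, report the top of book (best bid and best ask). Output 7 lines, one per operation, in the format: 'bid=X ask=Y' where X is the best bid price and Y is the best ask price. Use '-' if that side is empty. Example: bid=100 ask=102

After op 1 [order #1] limit_sell(price=95, qty=3): fills=none; bids=[-] asks=[#1:3@95]
After op 2 [order #2] limit_sell(price=99, qty=2): fills=none; bids=[-] asks=[#1:3@95 #2:2@99]
After op 3 [order #3] limit_buy(price=98, qty=7): fills=#3x#1:3@95; bids=[#3:4@98] asks=[#2:2@99]
After op 4 cancel(order #3): fills=none; bids=[-] asks=[#2:2@99]
After op 5 [order #4] market_sell(qty=7): fills=none; bids=[-] asks=[#2:2@99]
After op 6 [order #5] limit_sell(price=102, qty=6): fills=none; bids=[-] asks=[#2:2@99 #5:6@102]
After op 7 [order #6] limit_sell(price=103, qty=3): fills=none; bids=[-] asks=[#2:2@99 #5:6@102 #6:3@103]

Answer: bid=- ask=95
bid=- ask=95
bid=98 ask=99
bid=- ask=99
bid=- ask=99
bid=- ask=99
bid=- ask=99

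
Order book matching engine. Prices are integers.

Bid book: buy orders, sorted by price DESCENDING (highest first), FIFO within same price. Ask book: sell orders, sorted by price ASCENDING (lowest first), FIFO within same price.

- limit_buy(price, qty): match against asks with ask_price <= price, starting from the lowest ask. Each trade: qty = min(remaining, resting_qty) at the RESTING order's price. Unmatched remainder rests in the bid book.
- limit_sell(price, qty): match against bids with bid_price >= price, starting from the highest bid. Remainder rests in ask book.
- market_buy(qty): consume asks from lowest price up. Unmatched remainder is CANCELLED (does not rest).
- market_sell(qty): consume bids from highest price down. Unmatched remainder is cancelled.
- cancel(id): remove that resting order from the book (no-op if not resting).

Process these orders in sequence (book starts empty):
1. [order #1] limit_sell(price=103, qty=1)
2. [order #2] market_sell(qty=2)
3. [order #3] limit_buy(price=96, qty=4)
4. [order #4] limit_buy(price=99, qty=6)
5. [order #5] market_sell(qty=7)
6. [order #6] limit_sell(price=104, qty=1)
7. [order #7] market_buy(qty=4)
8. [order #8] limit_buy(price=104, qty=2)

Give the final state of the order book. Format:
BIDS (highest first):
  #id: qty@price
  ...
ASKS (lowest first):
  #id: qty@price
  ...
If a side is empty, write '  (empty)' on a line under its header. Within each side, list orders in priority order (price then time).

Answer: BIDS (highest first):
  #8: 2@104
  #3: 3@96
ASKS (lowest first):
  (empty)

Derivation:
After op 1 [order #1] limit_sell(price=103, qty=1): fills=none; bids=[-] asks=[#1:1@103]
After op 2 [order #2] market_sell(qty=2): fills=none; bids=[-] asks=[#1:1@103]
After op 3 [order #3] limit_buy(price=96, qty=4): fills=none; bids=[#3:4@96] asks=[#1:1@103]
After op 4 [order #4] limit_buy(price=99, qty=6): fills=none; bids=[#4:6@99 #3:4@96] asks=[#1:1@103]
After op 5 [order #5] market_sell(qty=7): fills=#4x#5:6@99 #3x#5:1@96; bids=[#3:3@96] asks=[#1:1@103]
After op 6 [order #6] limit_sell(price=104, qty=1): fills=none; bids=[#3:3@96] asks=[#1:1@103 #6:1@104]
After op 7 [order #7] market_buy(qty=4): fills=#7x#1:1@103 #7x#6:1@104; bids=[#3:3@96] asks=[-]
After op 8 [order #8] limit_buy(price=104, qty=2): fills=none; bids=[#8:2@104 #3:3@96] asks=[-]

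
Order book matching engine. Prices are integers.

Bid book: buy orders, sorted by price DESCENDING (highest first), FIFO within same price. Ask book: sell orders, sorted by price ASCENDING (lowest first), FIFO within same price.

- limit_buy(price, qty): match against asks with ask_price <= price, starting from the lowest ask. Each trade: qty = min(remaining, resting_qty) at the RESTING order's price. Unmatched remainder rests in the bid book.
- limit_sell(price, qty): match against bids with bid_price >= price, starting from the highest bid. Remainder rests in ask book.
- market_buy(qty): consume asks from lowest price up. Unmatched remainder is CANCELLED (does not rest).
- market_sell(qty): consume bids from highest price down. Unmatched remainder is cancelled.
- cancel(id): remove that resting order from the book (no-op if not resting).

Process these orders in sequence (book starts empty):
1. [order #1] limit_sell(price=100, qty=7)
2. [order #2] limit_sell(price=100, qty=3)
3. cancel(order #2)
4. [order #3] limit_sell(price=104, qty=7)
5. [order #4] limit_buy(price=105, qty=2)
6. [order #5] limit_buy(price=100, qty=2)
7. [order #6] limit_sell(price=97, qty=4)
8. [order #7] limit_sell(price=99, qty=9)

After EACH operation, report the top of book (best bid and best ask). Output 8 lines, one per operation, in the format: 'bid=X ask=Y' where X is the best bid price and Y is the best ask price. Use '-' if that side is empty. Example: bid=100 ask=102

After op 1 [order #1] limit_sell(price=100, qty=7): fills=none; bids=[-] asks=[#1:7@100]
After op 2 [order #2] limit_sell(price=100, qty=3): fills=none; bids=[-] asks=[#1:7@100 #2:3@100]
After op 3 cancel(order #2): fills=none; bids=[-] asks=[#1:7@100]
After op 4 [order #3] limit_sell(price=104, qty=7): fills=none; bids=[-] asks=[#1:7@100 #3:7@104]
After op 5 [order #4] limit_buy(price=105, qty=2): fills=#4x#1:2@100; bids=[-] asks=[#1:5@100 #3:7@104]
After op 6 [order #5] limit_buy(price=100, qty=2): fills=#5x#1:2@100; bids=[-] asks=[#1:3@100 #3:7@104]
After op 7 [order #6] limit_sell(price=97, qty=4): fills=none; bids=[-] asks=[#6:4@97 #1:3@100 #3:7@104]
After op 8 [order #7] limit_sell(price=99, qty=9): fills=none; bids=[-] asks=[#6:4@97 #7:9@99 #1:3@100 #3:7@104]

Answer: bid=- ask=100
bid=- ask=100
bid=- ask=100
bid=- ask=100
bid=- ask=100
bid=- ask=100
bid=- ask=97
bid=- ask=97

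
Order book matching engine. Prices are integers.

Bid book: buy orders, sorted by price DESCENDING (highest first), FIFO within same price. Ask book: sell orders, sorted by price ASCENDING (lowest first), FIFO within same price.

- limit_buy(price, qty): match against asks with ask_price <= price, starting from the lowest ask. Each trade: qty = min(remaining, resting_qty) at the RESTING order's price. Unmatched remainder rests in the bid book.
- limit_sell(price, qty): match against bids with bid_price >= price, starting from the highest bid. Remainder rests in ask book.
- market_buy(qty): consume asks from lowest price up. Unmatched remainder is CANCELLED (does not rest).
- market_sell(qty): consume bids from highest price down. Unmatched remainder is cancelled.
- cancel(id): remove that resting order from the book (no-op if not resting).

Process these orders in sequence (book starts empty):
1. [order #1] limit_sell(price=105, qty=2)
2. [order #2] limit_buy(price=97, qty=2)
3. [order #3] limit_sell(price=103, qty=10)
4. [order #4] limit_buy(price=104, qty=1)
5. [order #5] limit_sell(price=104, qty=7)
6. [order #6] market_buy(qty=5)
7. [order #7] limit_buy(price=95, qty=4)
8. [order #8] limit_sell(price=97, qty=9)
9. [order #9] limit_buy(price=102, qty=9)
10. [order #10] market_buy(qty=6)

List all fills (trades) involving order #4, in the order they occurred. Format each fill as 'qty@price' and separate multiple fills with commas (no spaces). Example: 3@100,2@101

Answer: 1@103

Derivation:
After op 1 [order #1] limit_sell(price=105, qty=2): fills=none; bids=[-] asks=[#1:2@105]
After op 2 [order #2] limit_buy(price=97, qty=2): fills=none; bids=[#2:2@97] asks=[#1:2@105]
After op 3 [order #3] limit_sell(price=103, qty=10): fills=none; bids=[#2:2@97] asks=[#3:10@103 #1:2@105]
After op 4 [order #4] limit_buy(price=104, qty=1): fills=#4x#3:1@103; bids=[#2:2@97] asks=[#3:9@103 #1:2@105]
After op 5 [order #5] limit_sell(price=104, qty=7): fills=none; bids=[#2:2@97] asks=[#3:9@103 #5:7@104 #1:2@105]
After op 6 [order #6] market_buy(qty=5): fills=#6x#3:5@103; bids=[#2:2@97] asks=[#3:4@103 #5:7@104 #1:2@105]
After op 7 [order #7] limit_buy(price=95, qty=4): fills=none; bids=[#2:2@97 #7:4@95] asks=[#3:4@103 #5:7@104 #1:2@105]
After op 8 [order #8] limit_sell(price=97, qty=9): fills=#2x#8:2@97; bids=[#7:4@95] asks=[#8:7@97 #3:4@103 #5:7@104 #1:2@105]
After op 9 [order #9] limit_buy(price=102, qty=9): fills=#9x#8:7@97; bids=[#9:2@102 #7:4@95] asks=[#3:4@103 #5:7@104 #1:2@105]
After op 10 [order #10] market_buy(qty=6): fills=#10x#3:4@103 #10x#5:2@104; bids=[#9:2@102 #7:4@95] asks=[#5:5@104 #1:2@105]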